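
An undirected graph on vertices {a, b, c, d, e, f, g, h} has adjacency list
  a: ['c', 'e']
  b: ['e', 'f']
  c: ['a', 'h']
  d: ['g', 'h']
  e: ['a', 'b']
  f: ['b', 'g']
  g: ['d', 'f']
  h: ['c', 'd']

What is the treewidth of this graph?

2

A width-2 tree decomposition is:
Bags: B1 = {a, b, e}  B2 = {a, b, f}  B3 = {a, f, g}  B4 = {a, d, g}  B5 = {a, d, h}  B6 = {a, c, h}
Tree: B1–B2, B2–B3, B3–B4, B4–B5, B5–B6
Every bag has size at most 3, so the width is 3 − 1 = 2 and tw(G) ≤ 2. For the lower bound, G contains the cycle a–e–b–f–g–d–h–c–a, so G is not a forest; only forests have treewidth ≤ 1, hence tw(G) ≥ 2. The upper and lower bounds meet at 2, so that is the treewidth.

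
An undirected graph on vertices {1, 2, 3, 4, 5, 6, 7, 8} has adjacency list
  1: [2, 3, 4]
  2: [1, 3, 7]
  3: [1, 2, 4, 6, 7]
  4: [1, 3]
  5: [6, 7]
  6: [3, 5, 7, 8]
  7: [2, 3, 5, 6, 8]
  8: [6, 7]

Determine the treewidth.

A width-2 tree decomposition is:
Bags: B1 = {3, 6, 7}  B2 = {2, 3, 7}  B3 = {1, 2, 3}  B4 = {5, 6, 7}  B5 = {1, 3, 4}  B6 = {6, 7, 8}
Tree: B1–B2, B2–B3, B1–B4, B3–B5, B1–B6
Every bag has size at most 3, so the width is 3 − 1 = 2 and tw(G) ≤ 2. Conversely, {6, 7, 8} is a clique of size 3, and the vertices of any clique must share a bag in every tree decomposition; so some bag has ≥ 3 vertices and tw(G) ≥ 2. The upper and lower bounds meet at 2, so that is the treewidth.

2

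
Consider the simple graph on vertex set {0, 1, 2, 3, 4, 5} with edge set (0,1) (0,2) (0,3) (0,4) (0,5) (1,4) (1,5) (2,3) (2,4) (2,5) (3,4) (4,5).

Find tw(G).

A width-3 tree decomposition is:
Bags: B1 = {0, 2, 3, 4}  B2 = {0, 2, 4, 5}  B3 = {0, 1, 4, 5}
Tree: B1–B2, B2–B3
Every bag has size at most 4, so the width is 4 − 1 = 3 and tw(G) ≤ 3. For the lower bound, the 4 vertices {0, 1, 4, 5} are pairwise adjacent, and any tree decomposition puts a clique entirely inside one bag — forcing width ≥ 3. The upper and lower bounds meet at 3, so that is the treewidth.

3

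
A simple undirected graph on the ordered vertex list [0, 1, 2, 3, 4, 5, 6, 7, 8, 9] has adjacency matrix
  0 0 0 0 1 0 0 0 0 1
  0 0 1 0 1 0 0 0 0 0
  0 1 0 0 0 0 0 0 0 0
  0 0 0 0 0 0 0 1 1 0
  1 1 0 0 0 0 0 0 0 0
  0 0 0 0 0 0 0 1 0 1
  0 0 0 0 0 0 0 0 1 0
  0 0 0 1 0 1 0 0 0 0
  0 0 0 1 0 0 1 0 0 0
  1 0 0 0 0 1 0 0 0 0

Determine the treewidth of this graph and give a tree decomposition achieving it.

Treewidth 1.
Bags: B1 = {1, 2}  B2 = {1, 4}  B3 = {0, 4}  B4 = {0, 9}  B5 = {5, 9}  B6 = {5, 7}  B7 = {3, 7}  B8 = {3, 8}  B9 = {6, 8}
Tree: B1–B2, B2–B3, B3–B4, B4–B5, B5–B6, B6–B7, B7–B8, B8–B9

Every bag has size at most 2, so the width is 2 − 1 = 1 and tw(G) ≤ 1. Since G has at least one edge (e.g. 2–1), it is not an edgeless graph, so tw(G) ≥ 1. Combining the bounds, tw(G) = 1.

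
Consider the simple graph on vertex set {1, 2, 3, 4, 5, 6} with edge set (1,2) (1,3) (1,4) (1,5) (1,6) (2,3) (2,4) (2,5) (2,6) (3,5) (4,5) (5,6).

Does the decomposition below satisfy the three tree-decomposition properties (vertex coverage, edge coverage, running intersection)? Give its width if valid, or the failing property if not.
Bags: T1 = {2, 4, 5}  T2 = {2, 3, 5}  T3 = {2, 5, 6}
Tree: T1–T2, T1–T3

No — vertex 1 appears in no bag.

A tree decomposition must satisfy three properties: every vertex lies in some bag; for every edge, both endpoints lie together in some bag; and for every vertex, the bags containing it form a connected subtree. Here vertex 1 appears in no bag, so the decomposition is invalid.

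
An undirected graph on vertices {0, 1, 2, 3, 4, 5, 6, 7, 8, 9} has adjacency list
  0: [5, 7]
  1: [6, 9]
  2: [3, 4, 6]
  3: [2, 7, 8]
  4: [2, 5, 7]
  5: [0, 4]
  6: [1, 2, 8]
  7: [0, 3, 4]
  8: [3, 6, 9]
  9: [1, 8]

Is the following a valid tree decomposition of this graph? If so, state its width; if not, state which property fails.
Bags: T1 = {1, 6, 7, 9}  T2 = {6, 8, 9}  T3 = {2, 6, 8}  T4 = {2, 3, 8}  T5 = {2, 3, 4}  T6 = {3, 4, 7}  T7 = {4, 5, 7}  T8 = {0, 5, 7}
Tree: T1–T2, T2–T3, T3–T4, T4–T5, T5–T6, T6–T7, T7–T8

A tree decomposition must satisfy three properties: every vertex lies in some bag; for every edge, both endpoints lie together in some bag; and for every vertex, the bags containing it form a connected subtree. Here bags containing vertex 7 are not connected in the tree, so the decomposition is invalid.

No — bags containing vertex 7 are not connected in the tree.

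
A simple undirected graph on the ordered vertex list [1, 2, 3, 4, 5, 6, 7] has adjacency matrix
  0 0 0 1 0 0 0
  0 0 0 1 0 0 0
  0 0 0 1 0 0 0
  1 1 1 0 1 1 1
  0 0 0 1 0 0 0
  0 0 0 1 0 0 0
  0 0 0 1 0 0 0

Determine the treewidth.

A width-1 tree decomposition is:
Bags: B1 = {1, 4}  B2 = {3, 4}  B3 = {4, 6}  B4 = {4, 5}  B5 = {4, 7}  B6 = {2, 4}
Tree: B1–B2, B2–B3, B1–B4, B2–B5, B4–B6
Every bag has size at most 2, so the width is 2 − 1 = 1 and tw(G) ≤ 1. Any graph with an edge has treewidth ≥ 1, and G has the edge 1–4. Combining the bounds, tw(G) = 1.

1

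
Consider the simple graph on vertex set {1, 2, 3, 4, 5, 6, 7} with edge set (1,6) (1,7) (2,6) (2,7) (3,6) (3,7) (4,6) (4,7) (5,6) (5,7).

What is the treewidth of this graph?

2

A width-2 tree decomposition is:
Bags: B1 = {2, 6, 7}  B2 = {1, 6, 7}  B3 = {4, 6, 7}  B4 = {5, 6, 7}  B5 = {3, 6, 7}
Tree: B1–B2, B2–B3, B3–B4, B4–B5
Each bag holds 3 vertices, so the decomposition has width 2, which upper-bounds the treewidth. For the lower bound, G contains the cycle 6–2–7–1–6, so G is not a forest; only forests have treewidth ≤ 1, hence tw(G) ≥ 2. Hence tw(G) = 2 exactly.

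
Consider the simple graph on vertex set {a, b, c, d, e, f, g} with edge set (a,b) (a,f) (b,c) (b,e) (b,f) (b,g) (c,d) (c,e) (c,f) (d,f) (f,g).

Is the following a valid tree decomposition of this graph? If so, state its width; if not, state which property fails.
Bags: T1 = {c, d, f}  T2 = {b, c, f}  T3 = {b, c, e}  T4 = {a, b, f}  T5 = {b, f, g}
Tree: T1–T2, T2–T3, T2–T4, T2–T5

Checking the three conditions: (i) the bags cover all of {a, b, c, d, e, f, g}; (ii) for each edge, some bag contains both endpoints; (iii) the bags containing any fixed vertex form a subtree. All hold, so the decomposition is valid with width 3 − 1 = 2.

Yes; width 2.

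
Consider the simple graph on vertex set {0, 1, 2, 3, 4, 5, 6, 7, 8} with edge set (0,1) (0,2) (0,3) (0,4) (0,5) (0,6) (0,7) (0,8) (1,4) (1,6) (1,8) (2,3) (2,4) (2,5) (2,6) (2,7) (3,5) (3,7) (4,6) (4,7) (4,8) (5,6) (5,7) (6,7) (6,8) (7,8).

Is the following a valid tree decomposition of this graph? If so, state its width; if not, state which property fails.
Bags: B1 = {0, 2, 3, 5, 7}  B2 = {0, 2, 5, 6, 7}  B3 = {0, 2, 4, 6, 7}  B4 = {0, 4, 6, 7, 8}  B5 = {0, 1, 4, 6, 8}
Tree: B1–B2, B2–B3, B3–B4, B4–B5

Yes; width 4.

Vertex coverage: the bags together contain {0, 1, 2, 3, 4, 5, 6, 7, 8}, the full vertex set. Edge coverage: each edge of G has both endpoints in at least one bag. Running intersection: for every vertex, the bags containing it form a connected subtree. All three properties hold, so this is a valid tree decomposition of width max|bag| − 1 = 4, and hence tw(G) ≤ 4.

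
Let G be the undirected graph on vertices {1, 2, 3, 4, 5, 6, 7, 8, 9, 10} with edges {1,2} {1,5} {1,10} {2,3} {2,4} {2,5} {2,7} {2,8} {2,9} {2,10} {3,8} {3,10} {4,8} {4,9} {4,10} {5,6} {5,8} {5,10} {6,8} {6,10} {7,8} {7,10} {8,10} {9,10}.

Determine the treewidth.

3

A width-3 tree decomposition is:
Bags: B1 = {5, 6, 8, 10}  B2 = {2, 5, 8, 10}  B3 = {2, 7, 8, 10}  B4 = {2, 3, 8, 10}  B5 = {2, 4, 8, 10}  B6 = {2, 4, 9, 10}  B7 = {1, 2, 5, 10}
Tree: B1–B2, B2–B3, B3–B4, B4–B5, B5–B6, B2–B7
Every bag has size at most 4, so the width is 4 − 1 = 3 and tw(G) ≤ 3. Conversely, {2, 3, 8, 10} is a clique of size 4, and the vertices of any clique must share a bag in every tree decomposition; so some bag has ≥ 4 vertices and tw(G) ≥ 3. Therefore the treewidth is 3.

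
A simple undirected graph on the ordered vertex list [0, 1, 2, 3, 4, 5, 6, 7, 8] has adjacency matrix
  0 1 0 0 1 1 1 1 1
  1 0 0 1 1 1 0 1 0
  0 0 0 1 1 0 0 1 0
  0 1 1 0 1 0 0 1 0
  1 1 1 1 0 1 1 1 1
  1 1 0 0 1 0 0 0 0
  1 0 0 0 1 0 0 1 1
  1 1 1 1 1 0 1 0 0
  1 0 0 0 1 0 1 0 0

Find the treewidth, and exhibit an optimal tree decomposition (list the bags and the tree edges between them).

Treewidth 3.
Bags: B1 = {0, 4, 6, 8}  B2 = {0, 4, 6, 7}  B3 = {0, 1, 4, 7}  B4 = {1, 3, 4, 7}  B5 = {2, 3, 4, 7}  B6 = {0, 1, 4, 5}
Tree: B1–B2, B2–B3, B3–B4, B4–B5, B3–B6

The largest bag has 4 vertices, giving width 3; this decomposition certifies tw(G) ≤ 3. On the other hand G contains the 4-clique {0, 4, 6, 8}. A clique must lie in a single bag of any decomposition, so no decomposition can have width below 3. Therefore the treewidth is 3.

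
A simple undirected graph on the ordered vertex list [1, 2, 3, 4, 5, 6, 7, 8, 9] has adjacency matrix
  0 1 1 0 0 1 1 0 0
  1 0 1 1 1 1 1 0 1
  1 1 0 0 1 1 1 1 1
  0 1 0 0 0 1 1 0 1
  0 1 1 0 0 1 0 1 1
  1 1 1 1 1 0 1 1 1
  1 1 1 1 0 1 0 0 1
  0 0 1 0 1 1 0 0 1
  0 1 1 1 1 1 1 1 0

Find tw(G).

4

A width-4 tree decomposition is:
Bags: B1 = {2, 3, 5, 6, 9}  B2 = {2, 3, 6, 7, 9}  B3 = {3, 5, 6, 8, 9}  B4 = {2, 4, 6, 7, 9}  B5 = {1, 2, 3, 6, 7}
Tree: B1–B2, B1–B3, B2–B4, B2–B5
The largest bag has 5 vertices, giving width 4; this decomposition certifies tw(G) ≤ 4. Conversely, {3, 5, 6, 8, 9} is a clique of size 5, and the vertices of any clique must share a bag in every tree decomposition; so some bag has ≥ 5 vertices and tw(G) ≥ 4. Combining the bounds, tw(G) = 4.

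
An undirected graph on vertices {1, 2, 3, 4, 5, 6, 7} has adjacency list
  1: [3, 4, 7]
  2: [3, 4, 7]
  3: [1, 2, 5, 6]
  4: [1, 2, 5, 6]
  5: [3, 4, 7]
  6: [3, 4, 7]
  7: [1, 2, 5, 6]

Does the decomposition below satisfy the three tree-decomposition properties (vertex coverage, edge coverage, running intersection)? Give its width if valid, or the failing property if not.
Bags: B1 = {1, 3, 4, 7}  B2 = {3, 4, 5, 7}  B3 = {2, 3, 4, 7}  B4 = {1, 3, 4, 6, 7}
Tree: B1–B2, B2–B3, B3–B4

A tree decomposition must satisfy three properties: every vertex lies in some bag; for every edge, both endpoints lie together in some bag; and for every vertex, the bags containing it form a connected subtree. Here bags containing vertex 1 are not connected in the tree, so the decomposition is invalid.

No — bags containing vertex 1 are not connected in the tree.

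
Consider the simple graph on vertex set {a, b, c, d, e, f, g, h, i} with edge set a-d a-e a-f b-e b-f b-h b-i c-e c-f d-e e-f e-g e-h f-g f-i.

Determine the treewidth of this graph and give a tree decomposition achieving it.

Treewidth 2.
One optimal decomposition is:
Bags: B1 = {b, f, i}  B2 = {b, e, f}  B3 = {e, f, g}  B4 = {b, e, h}  B5 = {a, e, f}  B6 = {c, e, f}  B7 = {a, d, e}
Tree: B1–B2, B2–B3, B2–B4, B2–B5, B3–B6, B5–B7

The largest bag has 3 vertices, giving width 2; this decomposition certifies tw(G) ≤ 2. For the lower bound, the 3 vertices {a, d, e} are pairwise adjacent, and any tree decomposition puts a clique entirely inside one bag — forcing width ≥ 2. Combining the bounds, tw(G) = 2.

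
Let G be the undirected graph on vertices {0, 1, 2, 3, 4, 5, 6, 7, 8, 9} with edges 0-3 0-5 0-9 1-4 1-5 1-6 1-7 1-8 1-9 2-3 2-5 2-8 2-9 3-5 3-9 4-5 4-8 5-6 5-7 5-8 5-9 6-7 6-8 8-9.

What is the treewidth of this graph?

3

A width-3 tree decomposition is:
Bags: B1 = {1, 5, 8, 9}  B2 = {1, 5, 6, 8}  B3 = {1, 5, 6, 7}  B4 = {1, 4, 5, 8}  B5 = {2, 5, 8, 9}  B6 = {2, 3, 5, 9}  B7 = {0, 3, 5, 9}
Tree: B1–B2, B2–B3, B2–B4, B1–B5, B5–B6, B6–B7
Every bag has size at most 4, so the width is 4 − 1 = 3 and tw(G) ≤ 3. Conversely, {0, 3, 5, 9} is a clique of size 4, and the vertices of any clique must share a bag in every tree decomposition; so some bag has ≥ 4 vertices and tw(G) ≥ 3. Combining the bounds, tw(G) = 3.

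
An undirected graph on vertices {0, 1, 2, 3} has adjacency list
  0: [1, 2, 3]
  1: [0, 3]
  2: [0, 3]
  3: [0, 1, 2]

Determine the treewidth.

A width-2 tree decomposition is:
Bags: B1 = {0, 2, 3}  B2 = {0, 1, 3}
Tree: B1–B2
The largest bag has 3 vertices, giving width 2; this decomposition certifies tw(G) ≤ 2. For the lower bound, the 3 vertices {0, 1, 3} are pairwise adjacent, and any tree decomposition puts a clique entirely inside one bag — forcing width ≥ 2. Hence tw(G) = 2 exactly.

2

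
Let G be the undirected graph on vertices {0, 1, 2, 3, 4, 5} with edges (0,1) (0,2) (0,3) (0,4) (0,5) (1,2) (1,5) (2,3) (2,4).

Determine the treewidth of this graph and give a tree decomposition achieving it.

Treewidth 2.
Bags: B1 = {0, 1, 2}  B2 = {0, 1, 5}  B3 = {0, 2, 4}  B4 = {0, 2, 3}
Tree: B1–B2, B1–B3, B3–B4

Every bag has size at most 3, so the width is 3 − 1 = 2 and tw(G) ≤ 2. For the lower bound, the 3 vertices {0, 1, 2} are pairwise adjacent, and any tree decomposition puts a clique entirely inside one bag — forcing width ≥ 2. Therefore the treewidth is 2.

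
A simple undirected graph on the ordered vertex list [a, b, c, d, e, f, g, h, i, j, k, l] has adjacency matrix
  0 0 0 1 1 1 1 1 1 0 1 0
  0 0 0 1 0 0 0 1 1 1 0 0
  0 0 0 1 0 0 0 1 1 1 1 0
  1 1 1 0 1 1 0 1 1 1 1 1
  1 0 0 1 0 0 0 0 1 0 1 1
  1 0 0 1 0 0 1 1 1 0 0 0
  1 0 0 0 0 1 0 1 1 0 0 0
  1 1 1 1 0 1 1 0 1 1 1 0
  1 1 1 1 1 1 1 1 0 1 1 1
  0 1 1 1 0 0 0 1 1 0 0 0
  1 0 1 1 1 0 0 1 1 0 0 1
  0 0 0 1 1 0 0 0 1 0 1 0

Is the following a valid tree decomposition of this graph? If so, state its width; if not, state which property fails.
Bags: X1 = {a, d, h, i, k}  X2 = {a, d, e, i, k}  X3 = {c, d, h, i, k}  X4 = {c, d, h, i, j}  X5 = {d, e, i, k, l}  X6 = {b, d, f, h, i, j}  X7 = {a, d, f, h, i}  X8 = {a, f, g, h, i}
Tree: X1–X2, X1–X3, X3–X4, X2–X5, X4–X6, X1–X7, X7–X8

A tree decomposition must satisfy three properties: every vertex lies in some bag; for every edge, both endpoints lie together in some bag; and for every vertex, the bags containing it form a connected subtree. Here bags containing vertex f are not connected in the tree, so the decomposition is invalid.

No — bags containing vertex f are not connected in the tree.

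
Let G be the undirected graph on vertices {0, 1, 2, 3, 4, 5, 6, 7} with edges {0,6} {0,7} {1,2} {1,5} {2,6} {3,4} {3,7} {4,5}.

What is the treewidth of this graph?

2

A width-2 tree decomposition is:
Bags: B1 = {1, 2, 5}  B2 = {2, 4, 5}  B3 = {2, 3, 4}  B4 = {2, 3, 7}  B5 = {0, 2, 7}  B6 = {0, 2, 6}
Tree: B1–B2, B2–B3, B3–B4, B4–B5, B5–B6
Every bag has size at most 3, so the width is 3 − 1 = 2 and tw(G) ≤ 2. For the lower bound, G contains the cycle 2–1–5–4–3–7–0–6–2, so G is not a forest; only forests have treewidth ≤ 1, hence tw(G) ≥ 2. Hence tw(G) = 2 exactly.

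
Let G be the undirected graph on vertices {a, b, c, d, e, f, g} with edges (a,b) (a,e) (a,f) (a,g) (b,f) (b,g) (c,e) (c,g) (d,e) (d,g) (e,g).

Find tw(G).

A width-2 tree decomposition is:
Bags: B1 = {c, e, g}  B2 = {a, e, g}  B3 = {a, b, g}  B4 = {a, b, f}  B5 = {d, e, g}
Tree: B1–B2, B2–B3, B3–B4, B1–B5
Every bag has size at most 3, so the width is 3 − 1 = 2 and tw(G) ≤ 2. Conversely, {d, e, g} is a clique of size 3, and the vertices of any clique must share a bag in every tree decomposition; so some bag has ≥ 3 vertices and tw(G) ≥ 2. Therefore the treewidth is 2.

2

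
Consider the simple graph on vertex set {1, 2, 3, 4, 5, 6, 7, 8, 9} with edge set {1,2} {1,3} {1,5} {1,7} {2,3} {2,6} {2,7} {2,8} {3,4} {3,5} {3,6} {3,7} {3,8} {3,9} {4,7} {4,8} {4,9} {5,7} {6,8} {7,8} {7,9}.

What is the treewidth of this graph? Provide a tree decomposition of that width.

Treewidth 3.
Bags: B1 = {2, 3, 7, 8}  B2 = {2, 3, 6, 8}  B3 = {1, 2, 3, 7}  B4 = {3, 4, 7, 8}  B5 = {1, 3, 5, 7}  B6 = {3, 4, 7, 9}
Tree: B1–B2, B1–B3, B1–B4, B3–B5, B4–B6

The largest bag has 4 vertices, giving width 3; this decomposition certifies tw(G) ≤ 3. For the lower bound, the 4 vertices {2, 3, 6, 8} are pairwise adjacent, and any tree decomposition puts a clique entirely inside one bag — forcing width ≥ 3. Therefore the treewidth is 3.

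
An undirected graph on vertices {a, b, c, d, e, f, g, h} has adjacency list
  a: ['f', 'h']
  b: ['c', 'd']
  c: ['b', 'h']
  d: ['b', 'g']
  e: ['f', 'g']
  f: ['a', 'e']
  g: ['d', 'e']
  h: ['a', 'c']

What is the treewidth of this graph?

2

A width-2 tree decomposition is:
Bags: B1 = {a, c, h}  B2 = {a, c, f}  B3 = {c, e, f}  B4 = {c, e, g}  B5 = {c, d, g}  B6 = {b, c, d}
Tree: B1–B2, B2–B3, B3–B4, B4–B5, B5–B6
Every bag has size at most 3, so the width is 3 − 1 = 2 and tw(G) ≤ 2. For the lower bound, G contains the cycle c–h–a–f–e–g–d–b–c, so G is not a forest; only forests have treewidth ≤ 1, hence tw(G) ≥ 2. The upper and lower bounds meet at 2, so that is the treewidth.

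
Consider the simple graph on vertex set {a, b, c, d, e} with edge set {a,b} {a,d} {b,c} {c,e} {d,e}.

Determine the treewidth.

2

A width-2 tree decomposition is:
Bags: B1 = {c, d, e}  B2 = {a, c, d}  B3 = {a, b, c}
Tree: B1–B2, B2–B3
Each bag holds 3 vertices, so the decomposition has width 2, which upper-bounds the treewidth. For the lower bound, G contains the cycle c–e–d–a–b–c, so G is not a forest; only forests have treewidth ≤ 1, hence tw(G) ≥ 2. Hence tw(G) = 2 exactly.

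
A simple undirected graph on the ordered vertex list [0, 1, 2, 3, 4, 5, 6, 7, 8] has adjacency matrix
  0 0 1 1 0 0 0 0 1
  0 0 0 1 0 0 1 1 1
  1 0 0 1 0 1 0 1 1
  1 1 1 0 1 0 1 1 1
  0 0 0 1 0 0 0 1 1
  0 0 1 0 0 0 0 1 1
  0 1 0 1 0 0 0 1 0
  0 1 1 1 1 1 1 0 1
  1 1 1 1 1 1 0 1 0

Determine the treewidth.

3

A width-3 tree decomposition is:
Bags: B1 = {0, 2, 3, 8}  B2 = {2, 3, 7, 8}  B3 = {1, 3, 7, 8}  B4 = {3, 4, 7, 8}  B5 = {2, 5, 7, 8}  B6 = {1, 3, 6, 7}
Tree: B1–B2, B2–B3, B3–B4, B2–B5, B3–B6
The largest bag has 4 vertices, giving width 3; this decomposition certifies tw(G) ≤ 3. Conversely, {0, 2, 3, 8} is a clique of size 4, and the vertices of any clique must share a bag in every tree decomposition; so some bag has ≥ 4 vertices and tw(G) ≥ 3. Hence tw(G) = 3 exactly.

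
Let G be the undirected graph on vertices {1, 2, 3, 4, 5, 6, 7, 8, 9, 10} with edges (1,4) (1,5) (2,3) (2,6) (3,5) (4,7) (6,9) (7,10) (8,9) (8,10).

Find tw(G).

A width-2 tree decomposition is:
Bags: B1 = {1, 4, 5}  B2 = {4, 5, 7}  B3 = {5, 7, 10}  B4 = {5, 8, 10}  B5 = {5, 8, 9}  B6 = {5, 6, 9}  B7 = {2, 5, 6}  B8 = {2, 3, 5}
Tree: B1–B2, B2–B3, B3–B4, B4–B5, B5–B6, B6–B7, B7–B8
Each bag holds 3 vertices, so the decomposition has width 2, which upper-bounds the treewidth. Since 5–1–4–7–10–8–9–6–2–3–5 is a cycle in G, G is not acyclic. Forests are exactly the graphs of treewidth ≤ 1, so tw(G) ≥ 2. The upper and lower bounds meet at 2, so that is the treewidth.

2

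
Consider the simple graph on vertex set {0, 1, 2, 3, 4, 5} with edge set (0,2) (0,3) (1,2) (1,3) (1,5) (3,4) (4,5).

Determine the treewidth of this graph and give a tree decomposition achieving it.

Each bag holds 3 vertices, so the decomposition has width 2, which upper-bounds the treewidth. For the lower bound, G contains the cycle 5–4–3–1–5, so G is not a forest; only forests have treewidth ≤ 1, hence tw(G) ≥ 2. Hence tw(G) = 2 exactly.

Treewidth 2.
Bags: B1 = {1, 4, 5}  B2 = {1, 3, 4}  B3 = {1, 2, 3}  B4 = {0, 2, 3}
Tree: B1–B2, B2–B3, B3–B4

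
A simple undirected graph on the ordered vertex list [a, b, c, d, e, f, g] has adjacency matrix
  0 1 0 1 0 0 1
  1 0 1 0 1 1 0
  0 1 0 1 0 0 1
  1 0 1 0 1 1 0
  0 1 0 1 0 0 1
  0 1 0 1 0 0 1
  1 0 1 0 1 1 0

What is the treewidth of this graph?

A width-3 tree decomposition is:
Bags: B1 = {b, d, f, g}  B2 = {a, b, d, g}  B3 = {b, d, e, g}  B4 = {b, c, d, g}
Tree: B1–B2, B2–B3, B3–B4
The largest bag has 4 vertices, giving width 3; this decomposition certifies tw(G) ≤ 3. For the lower bound: the 4 vertex sets {b,f}, {a,d}, {g}, {e} are disjoint, each induces a connected subgraph, and every pair is joined by at least one edge of G. Contracting each set to a single vertex therefore yields K_{4} as a minor, and since treewidth is minor-monotone, tw(G) ≥ tw(K_{4}) = 3. Therefore the treewidth is 3.

3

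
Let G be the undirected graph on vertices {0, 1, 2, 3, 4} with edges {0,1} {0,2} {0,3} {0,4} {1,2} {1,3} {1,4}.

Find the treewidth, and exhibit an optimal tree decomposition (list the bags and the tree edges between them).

Treewidth 2.
One such decomposition:
Bags: B1 = {0, 1, 3}  B2 = {0, 1, 2}  B3 = {0, 1, 4}
Tree: B1–B2, B2–B3

Each bag holds 3 vertices, so the decomposition has width 2, which upper-bounds the treewidth. On the other hand G contains the 3-clique {0, 1, 2}. A clique must lie in a single bag of any decomposition, so no decomposition can have width below 2. Hence tw(G) = 2 exactly.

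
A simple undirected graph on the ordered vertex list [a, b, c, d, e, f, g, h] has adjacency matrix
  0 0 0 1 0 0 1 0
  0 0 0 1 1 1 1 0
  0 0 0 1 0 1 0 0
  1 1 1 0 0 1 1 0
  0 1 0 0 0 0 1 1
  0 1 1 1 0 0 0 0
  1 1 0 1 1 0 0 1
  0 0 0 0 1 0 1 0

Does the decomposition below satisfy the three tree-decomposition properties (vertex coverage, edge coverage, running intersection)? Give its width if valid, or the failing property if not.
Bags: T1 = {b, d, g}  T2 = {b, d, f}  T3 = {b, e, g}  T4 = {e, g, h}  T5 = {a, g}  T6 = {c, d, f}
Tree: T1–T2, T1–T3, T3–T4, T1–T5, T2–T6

No — edge (d,a) lies in no bag.

A tree decomposition must satisfy three properties: every vertex lies in some bag; for every edge, both endpoints lie together in some bag; and for every vertex, the bags containing it form a connected subtree. Here edge (d,a) lies in no bag, so the decomposition is invalid.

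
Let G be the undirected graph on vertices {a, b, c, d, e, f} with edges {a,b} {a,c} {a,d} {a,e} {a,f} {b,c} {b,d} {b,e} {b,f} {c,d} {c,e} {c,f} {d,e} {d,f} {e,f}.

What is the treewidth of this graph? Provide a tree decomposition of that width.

Treewidth 5.
One optimal decomposition is:
Bags: B1 = {a, b, c, d, e, f}
Tree: (single bag)

With just one bag of size 6, the width is 6 − 1 = 5, so tw(G) ≤ 5. On the other hand G contains the 6-clique {a, b, c, d, e, f}. A clique must lie in a single bag of any decomposition, so no decomposition can have width below 5. Combining the bounds, tw(G) = 5.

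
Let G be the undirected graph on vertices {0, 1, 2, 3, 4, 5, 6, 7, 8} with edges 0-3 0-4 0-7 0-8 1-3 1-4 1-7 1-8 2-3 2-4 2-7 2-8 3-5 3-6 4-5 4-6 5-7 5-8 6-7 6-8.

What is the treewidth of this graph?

4

A width-4 tree decomposition is:
Bags: B1 = {3, 4, 6, 7, 8}  B2 = {0, 3, 4, 7, 8}  B3 = {3, 4, 5, 7, 8}  B4 = {1, 3, 4, 7, 8}  B5 = {2, 3, 4, 7, 8}
Tree: B1–B2, B2–B3, B3–B4, B4–B5
The largest bag has 5 vertices, giving width 4; this decomposition certifies tw(G) ≤ 4. For the lower bound: the 5 vertex sets {4,6}, {0,8}, {3,5}, {7}, {1} are disjoint, each induces a connected subgraph, and every pair is joined by at least one edge of G. Contracting each set to a single vertex therefore yields K_{5} as a minor, and since treewidth is minor-monotone, tw(G) ≥ tw(K_{5}) = 4. Therefore the treewidth is 4.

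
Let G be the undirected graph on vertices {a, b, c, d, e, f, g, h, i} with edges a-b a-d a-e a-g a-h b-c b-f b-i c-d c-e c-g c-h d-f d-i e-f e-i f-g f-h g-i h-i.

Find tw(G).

4

A width-4 tree decomposition is:
Bags: B1 = {a, c, f, h, i}  B2 = {a, c, d, f, i}  B3 = {a, c, e, f, i}  B4 = {a, b, c, f, i}  B5 = {a, c, f, g, i}
Tree: B1–B2, B2–B3, B3–B4, B4–B5
Every bag has size at most 5, so the width is 5 − 1 = 4 and tw(G) ≤ 4. For the lower bound: the 5 vertex sets {a,h}, {d,f}, {e,i}, {c}, {b} are disjoint, each induces a connected subgraph, and every pair is joined by at least one edge of G. Contracting each set to a single vertex therefore yields K_{5} as a minor, and since treewidth is minor-monotone, tw(G) ≥ tw(K_{5}) = 4. The upper and lower bounds meet at 4, so that is the treewidth.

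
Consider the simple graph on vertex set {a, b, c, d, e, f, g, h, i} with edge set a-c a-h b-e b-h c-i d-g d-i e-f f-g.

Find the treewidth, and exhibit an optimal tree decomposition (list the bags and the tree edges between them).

Every bag has size at most 3, so the width is 3 − 1 = 2 and tw(G) ≤ 2. The edges c–i–d–g–f–e–b–h–a–c form a cycle, so G is not a tree and its treewidth is at least 2. The upper and lower bounds meet at 2, so that is the treewidth.

Treewidth 2.
One such decomposition:
Bags: B1 = {c, d, i}  B2 = {c, d, g}  B3 = {c, f, g}  B4 = {c, e, f}  B5 = {b, c, e}  B6 = {b, c, h}  B7 = {a, c, h}
Tree: B1–B2, B2–B3, B3–B4, B4–B5, B5–B6, B6–B7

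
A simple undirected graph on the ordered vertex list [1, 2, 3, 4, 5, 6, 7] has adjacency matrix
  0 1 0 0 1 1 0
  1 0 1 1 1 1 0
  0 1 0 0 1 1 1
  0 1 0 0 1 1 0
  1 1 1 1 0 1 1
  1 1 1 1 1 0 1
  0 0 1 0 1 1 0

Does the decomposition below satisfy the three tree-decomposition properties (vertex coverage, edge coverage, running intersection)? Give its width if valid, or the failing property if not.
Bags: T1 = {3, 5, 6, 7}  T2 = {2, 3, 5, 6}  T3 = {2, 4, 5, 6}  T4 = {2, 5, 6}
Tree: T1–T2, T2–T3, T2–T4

No — vertex 1 appears in no bag.

A tree decomposition must satisfy three properties: every vertex lies in some bag; for every edge, both endpoints lie together in some bag; and for every vertex, the bags containing it form a connected subtree. Here vertex 1 appears in no bag, so the decomposition is invalid.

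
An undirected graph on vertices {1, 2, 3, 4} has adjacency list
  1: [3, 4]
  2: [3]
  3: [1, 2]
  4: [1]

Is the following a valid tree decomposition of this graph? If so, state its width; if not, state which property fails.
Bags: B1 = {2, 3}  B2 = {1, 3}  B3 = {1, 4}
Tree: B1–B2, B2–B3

Yes; width 1.

Every vertex of G appears in some bag (union = {1, 2, 3, 4}); every edge is covered by a bag; and for each vertex v the set of bags containing v is connected in the bag tree. The decomposition is therefore valid. The largest bag has 2 vertices, so the width is 1.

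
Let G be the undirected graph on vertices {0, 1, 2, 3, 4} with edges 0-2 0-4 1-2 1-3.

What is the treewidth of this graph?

A width-1 tree decomposition is:
Bags: B1 = {0, 4}  B2 = {0, 2}  B3 = {1, 2}  B4 = {1, 3}
Tree: B1–B2, B2–B3, B3–B4
Every bag has size at most 2, so the width is 2 − 1 = 1 and tw(G) ≤ 1. Since G has at least one edge (e.g. 4–0), it is not an edgeless graph, so tw(G) ≥ 1. Combining the bounds, tw(G) = 1.

1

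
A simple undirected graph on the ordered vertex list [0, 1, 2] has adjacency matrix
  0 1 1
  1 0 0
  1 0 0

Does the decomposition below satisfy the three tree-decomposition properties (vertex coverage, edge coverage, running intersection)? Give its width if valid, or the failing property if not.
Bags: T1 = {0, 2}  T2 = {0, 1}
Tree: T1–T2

Yes; width 1.

Vertex coverage: the bags together contain {0, 1, 2}, the full vertex set. Edge coverage: each edge of G has both endpoints in at least one bag. Running intersection: for every vertex, the bags containing it form a connected subtree. All three properties hold, so this is a valid tree decomposition of width max|bag| − 1 = 1, and hence tw(G) ≤ 1.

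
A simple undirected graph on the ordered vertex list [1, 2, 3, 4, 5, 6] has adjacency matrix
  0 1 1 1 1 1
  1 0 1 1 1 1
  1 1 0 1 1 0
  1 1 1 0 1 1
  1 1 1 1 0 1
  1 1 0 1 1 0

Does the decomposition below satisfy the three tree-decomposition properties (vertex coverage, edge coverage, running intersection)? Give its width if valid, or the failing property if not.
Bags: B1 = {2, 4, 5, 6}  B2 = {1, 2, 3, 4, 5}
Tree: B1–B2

No — edge (1,6) lies in no bag.

A tree decomposition must satisfy three properties: every vertex lies in some bag; for every edge, both endpoints lie together in some bag; and for every vertex, the bags containing it form a connected subtree. Here edge (1,6) lies in no bag, so the decomposition is invalid.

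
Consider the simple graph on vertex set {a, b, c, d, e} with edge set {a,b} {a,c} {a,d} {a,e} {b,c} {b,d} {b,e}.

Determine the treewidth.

2

A width-2 tree decomposition is:
Bags: B1 = {a, b, d}  B2 = {a, b, c}  B3 = {a, b, e}
Tree: B1–B2, B2–B3
Each bag holds 3 vertices, so the decomposition has width 2, which upper-bounds the treewidth. For the lower bound, the 3 vertices {a, b, d} are pairwise adjacent, and any tree decomposition puts a clique entirely inside one bag — forcing width ≥ 2. Hence tw(G) = 2 exactly.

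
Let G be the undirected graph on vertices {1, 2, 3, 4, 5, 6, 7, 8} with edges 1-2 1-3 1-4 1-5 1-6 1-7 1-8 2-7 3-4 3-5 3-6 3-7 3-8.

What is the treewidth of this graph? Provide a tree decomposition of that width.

Treewidth 2.
Bags: B1 = {1, 3, 7}  B2 = {1, 3, 6}  B3 = {1, 3, 4}  B4 = {1, 3, 8}  B5 = {1, 3, 5}  B6 = {1, 2, 7}
Tree: B1–B2, B1–B3, B1–B4, B2–B5, B1–B6

Each bag holds 3 vertices, so the decomposition has width 2, which upper-bounds the treewidth. Conversely, {1, 2, 7} is a clique of size 3, and the vertices of any clique must share a bag in every tree decomposition; so some bag has ≥ 3 vertices and tw(G) ≥ 2. The upper and lower bounds meet at 2, so that is the treewidth.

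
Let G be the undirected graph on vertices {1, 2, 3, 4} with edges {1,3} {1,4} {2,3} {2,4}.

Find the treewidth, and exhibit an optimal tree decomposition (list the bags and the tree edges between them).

Treewidth 2.
One optimal decomposition is:
Bags: B1 = {1, 2, 4}  B2 = {1, 2, 3}
Tree: B1–B2

Each bag holds 3 vertices, so the decomposition has width 2, which upper-bounds the treewidth. For the lower bound, G contains the cycle 2–4–1–3–2, so G is not a forest; only forests have treewidth ≤ 1, hence tw(G) ≥ 2. The upper and lower bounds meet at 2, so that is the treewidth.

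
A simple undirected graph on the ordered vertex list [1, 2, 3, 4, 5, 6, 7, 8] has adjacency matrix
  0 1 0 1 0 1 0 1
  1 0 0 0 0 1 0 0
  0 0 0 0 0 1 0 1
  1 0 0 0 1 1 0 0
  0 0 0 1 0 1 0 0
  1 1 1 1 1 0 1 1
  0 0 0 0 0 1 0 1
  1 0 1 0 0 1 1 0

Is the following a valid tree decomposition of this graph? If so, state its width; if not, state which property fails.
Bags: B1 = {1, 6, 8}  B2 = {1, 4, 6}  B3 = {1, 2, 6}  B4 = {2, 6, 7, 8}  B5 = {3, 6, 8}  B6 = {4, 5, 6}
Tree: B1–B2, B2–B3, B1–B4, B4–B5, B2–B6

No — bags containing vertex 2 are not connected in the tree.

A tree decomposition must satisfy three properties: every vertex lies in some bag; for every edge, both endpoints lie together in some bag; and for every vertex, the bags containing it form a connected subtree. Here bags containing vertex 2 are not connected in the tree, so the decomposition is invalid.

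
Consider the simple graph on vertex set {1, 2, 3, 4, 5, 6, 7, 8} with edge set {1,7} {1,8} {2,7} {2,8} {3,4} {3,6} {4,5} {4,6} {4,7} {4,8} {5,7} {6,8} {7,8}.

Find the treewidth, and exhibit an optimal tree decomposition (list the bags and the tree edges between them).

Treewidth 2.
One such decomposition:
Bags: B1 = {2, 7, 8}  B2 = {1, 7, 8}  B3 = {4, 7, 8}  B4 = {4, 6, 8}  B5 = {4, 5, 7}  B6 = {3, 4, 6}
Tree: B1–B2, B2–B3, B3–B4, B3–B5, B4–B6

The largest bag has 3 vertices, giving width 2; this decomposition certifies tw(G) ≤ 2. Conversely, {1, 7, 8} is a clique of size 3, and the vertices of any clique must share a bag in every tree decomposition; so some bag has ≥ 3 vertices and tw(G) ≥ 2. Therefore the treewidth is 2.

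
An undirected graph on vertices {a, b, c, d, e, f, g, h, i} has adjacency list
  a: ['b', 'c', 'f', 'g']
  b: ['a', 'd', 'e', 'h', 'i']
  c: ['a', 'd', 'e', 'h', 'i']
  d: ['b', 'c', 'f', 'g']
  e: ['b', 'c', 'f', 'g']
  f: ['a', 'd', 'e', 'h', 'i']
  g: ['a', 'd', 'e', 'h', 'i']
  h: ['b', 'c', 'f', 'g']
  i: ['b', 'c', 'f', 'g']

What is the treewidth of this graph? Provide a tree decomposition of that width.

Every bag has size at most 5, so the width is 5 − 1 = 4 and tw(G) ≤ 4. For the lower bound: the 5 vertex sets {a,c}, {b,i}, {d,f}, {g}, {e} are disjoint, each induces a connected subgraph, and every pair is joined by at least one edge of G. Contracting each set to a single vertex therefore yields K_{5} as a minor, and since treewidth is minor-monotone, tw(G) ≥ tw(K_{5}) = 4. Combining the bounds, tw(G) = 4.

Treewidth 4.
One such decomposition:
Bags: B1 = {a, b, c, f, g}  B2 = {b, c, f, g, i}  B3 = {b, c, d, f, g}  B4 = {b, c, e, f, g}  B5 = {b, c, f, g, h}
Tree: B1–B2, B2–B3, B3–B4, B4–B5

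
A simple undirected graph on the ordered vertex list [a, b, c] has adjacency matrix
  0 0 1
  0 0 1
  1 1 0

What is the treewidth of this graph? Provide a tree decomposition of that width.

Treewidth 1.
Bags: B1 = {b, c}  B2 = {a, c}
Tree: B1–B2

Each bag holds 2 vertices, so the decomposition has width 1, which upper-bounds the treewidth. Any graph with an edge has treewidth ≥ 1, and G has the edge c–b. Combining the bounds, tw(G) = 1.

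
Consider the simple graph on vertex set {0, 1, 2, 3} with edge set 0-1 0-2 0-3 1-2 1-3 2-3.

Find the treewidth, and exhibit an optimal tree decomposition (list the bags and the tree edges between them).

Treewidth 3.
One optimal decomposition is:
Bags: B1 = {0, 1, 2, 3}
Tree: (single bag)

A single bag containing all 4 vertices is trivially a valid decomposition of width 3. On the other hand G contains the 4-clique {0, 1, 2, 3}. A clique must lie in a single bag of any decomposition, so no decomposition can have width below 3. The upper and lower bounds meet at 3, so that is the treewidth.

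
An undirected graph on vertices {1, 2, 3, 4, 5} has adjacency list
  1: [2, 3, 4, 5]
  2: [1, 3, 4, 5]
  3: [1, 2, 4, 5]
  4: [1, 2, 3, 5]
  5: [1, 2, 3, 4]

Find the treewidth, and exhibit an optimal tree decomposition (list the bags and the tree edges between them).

A single bag containing all 5 vertices is trivially a valid decomposition of width 4. On the other hand G contains the 5-clique {1, 2, 3, 4, 5}. A clique must lie in a single bag of any decomposition, so no decomposition can have width below 4. Therefore the treewidth is 4.

Treewidth 4.
One optimal decomposition is:
Bags: B1 = {1, 2, 3, 4, 5}
Tree: (single bag)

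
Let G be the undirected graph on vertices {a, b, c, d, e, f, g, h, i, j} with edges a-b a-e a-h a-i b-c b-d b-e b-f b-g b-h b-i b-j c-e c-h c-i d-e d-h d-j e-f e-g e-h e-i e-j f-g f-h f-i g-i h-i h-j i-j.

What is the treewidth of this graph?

A width-4 tree decomposition is:
Bags: B1 = {b, e, h, i, j}  B2 = {b, d, e, h, j}  B3 = {b, c, e, h, i}  B4 = {b, e, f, h, i}  B5 = {a, b, e, h, i}  B6 = {b, e, f, g, i}
Tree: B1–B2, B1–B3, B1–B4, B3–B5, B4–B6
Every bag has size at most 5, so the width is 5 − 1 = 4 and tw(G) ≤ 4. Conversely, {b, e, f, g, i} is a clique of size 5, and the vertices of any clique must share a bag in every tree decomposition; so some bag has ≥ 5 vertices and tw(G) ≥ 4. The upper and lower bounds meet at 4, so that is the treewidth.

4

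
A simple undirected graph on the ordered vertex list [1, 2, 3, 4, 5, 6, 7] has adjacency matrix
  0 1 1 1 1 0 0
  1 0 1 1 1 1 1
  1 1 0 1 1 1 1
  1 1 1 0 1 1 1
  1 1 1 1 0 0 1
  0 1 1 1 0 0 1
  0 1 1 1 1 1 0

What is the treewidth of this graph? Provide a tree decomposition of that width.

Every bag has size at most 5, so the width is 5 − 1 = 4 and tw(G) ≤ 4. For the lower bound, the 5 vertices {1, 2, 3, 4, 5} are pairwise adjacent, and any tree decomposition puts a clique entirely inside one bag — forcing width ≥ 4. Combining the bounds, tw(G) = 4.

Treewidth 4.
One optimal decomposition is:
Bags: B1 = {2, 3, 4, 6, 7}  B2 = {2, 3, 4, 5, 7}  B3 = {1, 2, 3, 4, 5}
Tree: B1–B2, B2–B3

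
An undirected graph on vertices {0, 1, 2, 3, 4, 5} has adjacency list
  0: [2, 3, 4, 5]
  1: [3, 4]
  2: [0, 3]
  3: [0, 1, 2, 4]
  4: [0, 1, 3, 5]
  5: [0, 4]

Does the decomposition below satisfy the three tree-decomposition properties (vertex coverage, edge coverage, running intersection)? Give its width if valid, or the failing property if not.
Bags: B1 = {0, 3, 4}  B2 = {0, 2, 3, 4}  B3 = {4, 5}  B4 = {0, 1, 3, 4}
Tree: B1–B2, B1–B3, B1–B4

No — edge (0,5) lies in no bag.

A tree decomposition must satisfy three properties: every vertex lies in some bag; for every edge, both endpoints lie together in some bag; and for every vertex, the bags containing it form a connected subtree. Here edge (0,5) lies in no bag, so the decomposition is invalid.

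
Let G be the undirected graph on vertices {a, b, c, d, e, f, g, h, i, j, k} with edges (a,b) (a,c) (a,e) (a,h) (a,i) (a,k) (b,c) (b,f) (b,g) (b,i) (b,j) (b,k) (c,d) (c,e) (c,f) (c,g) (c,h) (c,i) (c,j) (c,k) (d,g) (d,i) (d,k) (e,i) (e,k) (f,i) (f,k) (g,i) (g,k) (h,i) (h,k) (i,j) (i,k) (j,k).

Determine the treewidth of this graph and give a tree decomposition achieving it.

The largest bag has 5 vertices, giving width 4; this decomposition certifies tw(G) ≤ 4. Conversely, {c, d, g, i, k} is a clique of size 5, and the vertices of any clique must share a bag in every tree decomposition; so some bag has ≥ 5 vertices and tw(G) ≥ 4. Therefore the treewidth is 4.

Treewidth 4.
Bags: B1 = {a, b, c, i, k}  B2 = {b, c, i, j, k}  B3 = {b, c, f, i, k}  B4 = {b, c, g, i, k}  B5 = {a, c, h, i, k}  B6 = {c, d, g, i, k}  B7 = {a, c, e, i, k}
Tree: B1–B2, B2–B3, B2–B4, B1–B5, B4–B6, B5–B7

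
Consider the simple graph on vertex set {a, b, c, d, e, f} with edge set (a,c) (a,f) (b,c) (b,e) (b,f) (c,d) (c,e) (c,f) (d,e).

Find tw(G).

A width-2 tree decomposition is:
Bags: B1 = {b, c, e}  B2 = {c, d, e}  B3 = {b, c, f}  B4 = {a, c, f}
Tree: B1–B2, B1–B3, B3–B4
Every bag has size at most 3, so the width is 3 − 1 = 2 and tw(G) ≤ 2. For the lower bound, the 3 vertices {c, d, e} are pairwise adjacent, and any tree decomposition puts a clique entirely inside one bag — forcing width ≥ 2. Combining the bounds, tw(G) = 2.

2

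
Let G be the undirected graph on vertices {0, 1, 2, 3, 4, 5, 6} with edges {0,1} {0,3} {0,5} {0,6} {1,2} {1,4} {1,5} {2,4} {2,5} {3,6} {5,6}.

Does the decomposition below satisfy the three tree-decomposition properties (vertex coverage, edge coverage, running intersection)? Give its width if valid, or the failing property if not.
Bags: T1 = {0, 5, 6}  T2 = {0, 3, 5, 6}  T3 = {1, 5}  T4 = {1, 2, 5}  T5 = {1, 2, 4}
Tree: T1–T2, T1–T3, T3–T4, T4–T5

No — edge (0,1) lies in no bag.

A tree decomposition must satisfy three properties: every vertex lies in some bag; for every edge, both endpoints lie together in some bag; and for every vertex, the bags containing it form a connected subtree. Here edge (0,1) lies in no bag, so the decomposition is invalid.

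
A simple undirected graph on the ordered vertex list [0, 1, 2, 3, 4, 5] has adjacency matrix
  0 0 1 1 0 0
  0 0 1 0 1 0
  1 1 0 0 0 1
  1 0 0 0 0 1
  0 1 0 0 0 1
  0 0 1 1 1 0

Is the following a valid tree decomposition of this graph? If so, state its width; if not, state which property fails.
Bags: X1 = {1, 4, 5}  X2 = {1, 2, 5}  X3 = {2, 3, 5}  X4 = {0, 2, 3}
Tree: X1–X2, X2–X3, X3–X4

Vertex coverage: the bags together contain {0, 1, 2, 3, 4, 5}, the full vertex set. Edge coverage: each edge of G has both endpoints in at least one bag. Running intersection: for every vertex, the bags containing it form a connected subtree. All three properties hold, so this is a valid tree decomposition of width max|bag| − 1 = 2, and hence tw(G) ≤ 2.

Yes; width 2.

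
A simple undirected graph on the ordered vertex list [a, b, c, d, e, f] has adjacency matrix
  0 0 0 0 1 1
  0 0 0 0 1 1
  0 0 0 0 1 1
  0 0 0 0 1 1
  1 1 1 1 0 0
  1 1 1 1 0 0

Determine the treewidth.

2

A width-2 tree decomposition is:
Bags: B1 = {d, e, f}  B2 = {a, e, f}  B3 = {c, e, f}  B4 = {b, e, f}
Tree: B1–B2, B2–B3, B3–B4
Each bag holds 3 vertices, so the decomposition has width 2, which upper-bounds the treewidth. For the lower bound, G contains the cycle d–f–a–e–d, so G is not a forest; only forests have treewidth ≤ 1, hence tw(G) ≥ 2. Hence tw(G) = 2 exactly.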